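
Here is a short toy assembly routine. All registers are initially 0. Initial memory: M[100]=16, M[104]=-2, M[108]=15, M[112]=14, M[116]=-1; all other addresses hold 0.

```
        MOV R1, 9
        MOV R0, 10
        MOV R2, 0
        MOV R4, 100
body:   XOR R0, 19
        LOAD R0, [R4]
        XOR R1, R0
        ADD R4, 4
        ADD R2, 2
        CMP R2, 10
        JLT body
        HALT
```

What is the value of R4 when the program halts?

120

MOV R1, 9 → R1=9
MOV R0, 10 → R0=10
MOV R2, 0 → R2=0
MOV R4, 100 → R4=100
XOR R0, 19 → R0=10^19=25
LOAD R0, [R4] → R0=M[100]=16
XOR R1, R0 → R1=9^16=25
ADD R4, 4 → R4=100+4=104
ADD R2, 2 → R2=0+2=2
CMP R2, 10  (cmp 2,10)
JLT body: taken
XOR R0, 19 → R0=16^19=3
LOAD R0, [R4] → R0=M[104]=-2
XOR R1, R0 → R1=25^(-2)=-25
ADD R4, 4 → R4=104+4=108
ADD R2, 2 → R2=2+2=4
CMP R2, 10  (cmp 4,10)
JLT body: taken
XOR R0, 19 → R0=(-2)^19=-19
LOAD R0, [R4] → R0=M[108]=15
XOR R1, R0 → R1=(-25)^15=-24
ADD R4, 4 → R4=108+4=112
ADD R2, 2 → R2=4+2=6
CMP R2, 10  (cmp 6,10)
JLT body: taken
XOR R0, 19 → R0=15^19=28
LOAD R0, [R4] → R0=M[112]=14
XOR R1, R0 → R1=(-24)^14=-26
ADD R4, 4 → R4=112+4=116
ADD R2, 2 → R2=6+2=8
CMP R2, 10  (cmp 8,10)
JLT body: taken
XOR R0, 19 → R0=14^19=29
LOAD R0, [R4] → R0=M[116]=-1
XOR R1, R0 → R1=(-26)^(-1)=25
ADD R4, 4 → R4=116+4=120
ADD R2, 2 → R2=8+2=10
CMP R2, 10  (cmp 10,10)
JLT body: not taken
halt.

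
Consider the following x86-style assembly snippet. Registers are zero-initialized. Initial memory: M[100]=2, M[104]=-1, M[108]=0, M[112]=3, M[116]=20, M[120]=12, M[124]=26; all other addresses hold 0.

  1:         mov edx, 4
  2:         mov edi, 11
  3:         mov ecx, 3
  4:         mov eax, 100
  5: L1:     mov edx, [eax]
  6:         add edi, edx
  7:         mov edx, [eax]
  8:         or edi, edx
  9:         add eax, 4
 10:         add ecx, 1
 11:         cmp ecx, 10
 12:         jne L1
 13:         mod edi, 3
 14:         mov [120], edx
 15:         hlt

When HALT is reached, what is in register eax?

mov edx, 4 → edx=4
mov edi, 11 → edi=11
mov ecx, 3 → ecx=3
mov eax, 100 → eax=100
mov edx, [eax] → edx=M[100]=2
add edi, edx → edi=11+2=13
mov edx, [eax] → edx=M[100]=2
or edi, edx → edi=13|2=15
add eax, 4 → eax=100+4=104
add ecx, 1 → ecx=3+1=4
cmp ecx, 10  (cmp 4,10)
jne L1: taken
mov edx, [eax] → edx=M[104]=-1
add edi, edx → edi=15+(-1)=14
mov edx, [eax] → edx=M[104]=-1
or edi, edx → edi=14|(-1)=-1
add eax, 4 → eax=104+4=108
add ecx, 1 → ecx=4+1=5
cmp ecx, 10  (cmp 5,10)
jne L1: taken
mov edx, [eax] → edx=M[108]=0
add edi, edx → edi=(-1)+0=-1
mov edx, [eax] → edx=M[108]=0
or edi, edx → edi=(-1)|0=-1
add eax, 4 → eax=108+4=112
add ecx, 1 → ecx=5+1=6
cmp ecx, 10  (cmp 6,10)
jne L1: taken
mov edx, [eax] → edx=M[112]=3
add edi, edx → edi=(-1)+3=2
mov edx, [eax] → edx=M[112]=3
or edi, edx → edi=2|3=3
add eax, 4 → eax=112+4=116
add ecx, 1 → ecx=6+1=7
cmp ecx, 10  (cmp 7,10)
jne L1: taken
mov edx, [eax] → edx=M[116]=20
add edi, edx → edi=3+20=23
mov edx, [eax] → edx=M[116]=20
or edi, edx → edi=23|20=23
add eax, 4 → eax=116+4=120
add ecx, 1 → ecx=7+1=8
cmp ecx, 10  (cmp 8,10)
jne L1: taken
mov edx, [eax] → edx=M[120]=12
add edi, edx → edi=23+12=35
mov edx, [eax] → edx=M[120]=12
or edi, edx → edi=35|12=47
add eax, 4 → eax=120+4=124
add ecx, 1 → ecx=8+1=9
cmp ecx, 10  (cmp 9,10)
jne L1: taken
mov edx, [eax] → edx=M[124]=26
add edi, edx → edi=47+26=73
mov edx, [eax] → edx=M[124]=26
or edi, edx → edi=73|26=91
add eax, 4 → eax=124+4=128
add ecx, 1 → ecx=9+1=10
cmp ecx, 10  (cmp 10,10)
jne L1: not taken
mod edi, 3 → edi=91%3=1
mov [120], edx → M[120]=26
halt.

128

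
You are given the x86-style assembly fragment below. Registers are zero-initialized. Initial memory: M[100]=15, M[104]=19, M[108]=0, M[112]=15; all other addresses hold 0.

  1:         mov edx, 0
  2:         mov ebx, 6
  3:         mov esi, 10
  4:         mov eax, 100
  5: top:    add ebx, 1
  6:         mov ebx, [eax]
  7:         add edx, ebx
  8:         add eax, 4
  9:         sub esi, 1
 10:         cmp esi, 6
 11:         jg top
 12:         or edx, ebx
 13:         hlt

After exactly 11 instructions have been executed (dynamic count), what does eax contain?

after mov edx, 0: edx=0
after mov ebx, 6: ebx=6
after mov esi, 10: esi=10
after mov eax, 100: eax=100
after add ebx, 1: ebx=6+1=7
after mov ebx, [eax]: ebx=M[100]=15
after add edx, ebx: edx=0+15=15
after add eax, 4: eax=100+4=104
after sub esi, 1: esi=10-1=9
cmp esi, 6  (cmp 9,6)
jg top: taken
After step 11: eax = 104.

104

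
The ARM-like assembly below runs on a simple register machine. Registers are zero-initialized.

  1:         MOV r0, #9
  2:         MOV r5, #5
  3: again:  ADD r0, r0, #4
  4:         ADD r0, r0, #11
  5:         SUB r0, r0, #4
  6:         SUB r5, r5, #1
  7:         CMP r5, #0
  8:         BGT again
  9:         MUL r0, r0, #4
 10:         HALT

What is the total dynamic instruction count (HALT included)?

after MOV r0, #9: r0=9
after MOV r5, #5: r5=5
after ADD r0, r0, #4: r0=9+4=13
after ADD r0, r0, #11: r0=13+11=24
after SUB r0, r0, #4: r0=24-4=20
after SUB r5, r5, #1: r5=5-1=4
CMP r5, #0  (cmp 4,0)
BGT again: taken
after ADD r0, r0, #4: r0=20+4=24
after ADD r0, r0, #11: r0=24+11=35
after SUB r0, r0, #4: r0=35-4=31
after SUB r5, r5, #1: r5=4-1=3
CMP r5, #0  (cmp 3,0)
BGT again: taken
after ADD r0, r0, #4: r0=31+4=35
after ADD r0, r0, #11: r0=35+11=46
after SUB r0, r0, #4: r0=46-4=42
after SUB r5, r5, #1: r5=3-1=2
CMP r5, #0  (cmp 2,0)
BGT again: taken
after ADD r0, r0, #4: r0=42+4=46
after ADD r0, r0, #11: r0=46+11=57
after SUB r0, r0, #4: r0=57-4=53
after SUB r5, r5, #1: r5=2-1=1
CMP r5, #0  (cmp 1,0)
BGT again: taken
after ADD r0, r0, #4: r0=53+4=57
after ADD r0, r0, #11: r0=57+11=68
after SUB r0, r0, #4: r0=68-4=64
after SUB r5, r5, #1: r5=1-1=0
CMP r5, #0  (cmp 0,0)
BGT again: not taken
after MUL r0, r0, #4: r0=64*4=256
halt.
Total executed instructions: 34.

34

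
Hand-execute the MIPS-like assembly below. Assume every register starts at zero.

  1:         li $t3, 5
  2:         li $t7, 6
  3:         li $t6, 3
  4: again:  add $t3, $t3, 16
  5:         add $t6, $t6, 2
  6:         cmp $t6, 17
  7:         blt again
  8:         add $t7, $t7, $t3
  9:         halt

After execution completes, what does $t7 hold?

$t3=5
$t7=6
$t6=3
$t3=5+16=21
$t6=3+2=5
cmp $t6, 17  (cmp 5,17)
blt again: taken
$t3=21+16=37
$t6=5+2=7
cmp $t6, 17  (cmp 7,17)
blt again: taken
$t3=37+16=53
$t6=7+2=9
cmp $t6, 17  (cmp 9,17)
blt again: taken
$t3=53+16=69
$t6=9+2=11
cmp $t6, 17  (cmp 11,17)
blt again: taken
$t3=69+16=85
$t6=11+2=13
cmp $t6, 17  (cmp 13,17)
blt again: taken
$t3=85+16=101
$t6=13+2=15
cmp $t6, 17  (cmp 15,17)
blt again: taken
$t3=101+16=117
$t6=15+2=17
cmp $t6, 17  (cmp 17,17)
blt again: not taken
$t7=6+117=123
halt.

123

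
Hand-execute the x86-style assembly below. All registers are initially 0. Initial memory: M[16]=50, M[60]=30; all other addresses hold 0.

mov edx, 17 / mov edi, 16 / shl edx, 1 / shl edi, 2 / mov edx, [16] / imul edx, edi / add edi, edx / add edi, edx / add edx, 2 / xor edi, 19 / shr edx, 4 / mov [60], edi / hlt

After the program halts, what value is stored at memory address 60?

6483

edx=17
edi=16
edx=17<<1=34
edi=16<<2=64
edx=M[16]=50
edx=50*64=3200
edi=64+3200=3264
edi=3264+3200=6464
edx=3200+2=3202
edi=6464^19=6483
edx=3202>>4=200
mov [60], edi → M[60]=6483
halt.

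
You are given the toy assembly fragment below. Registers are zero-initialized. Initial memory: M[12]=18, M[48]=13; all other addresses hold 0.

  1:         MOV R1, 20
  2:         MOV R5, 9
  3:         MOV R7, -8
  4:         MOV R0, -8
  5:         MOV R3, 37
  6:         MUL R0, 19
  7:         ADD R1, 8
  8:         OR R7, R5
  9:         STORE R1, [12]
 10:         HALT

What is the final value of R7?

after MOV R1, 20: R1=20
after MOV R5, 9: R5=9
after MOV R7, -8: R7=-8
after MOV R0, -8: R0=-8
after MOV R3, 37: R3=37
after MUL R0, 19: R0=(-8)*19=-152
after ADD R1, 8: R1=20+8=28
after OR R7, R5: R7=(-8)|9=-7
STORE R1, [12] → M[12]=28
halt.

-7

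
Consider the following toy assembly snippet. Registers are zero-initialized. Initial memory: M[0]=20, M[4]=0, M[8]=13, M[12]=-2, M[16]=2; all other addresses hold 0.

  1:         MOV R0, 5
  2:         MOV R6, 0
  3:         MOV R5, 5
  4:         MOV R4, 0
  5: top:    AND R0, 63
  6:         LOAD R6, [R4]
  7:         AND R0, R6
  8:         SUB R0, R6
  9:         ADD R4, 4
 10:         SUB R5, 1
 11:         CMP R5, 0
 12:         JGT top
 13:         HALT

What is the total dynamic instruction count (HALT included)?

45

R0=5
R6=0
R5=5
R4=0
R0=5&63=5
R6=M[0]=20
R0=5&20=4
R0=4-20=-16
R4=0+4=4
R5=5-1=4
CMP R5, 0  (cmp 4,0)
JGT top: taken
R0=(-16)&63=48
R6=M[4]=0
R0=48&0=0
R0=0-0=0
R4=4+4=8
R5=4-1=3
CMP R5, 0  (cmp 3,0)
JGT top: taken
R0=0&63=0
R6=M[8]=13
R0=0&13=0
R0=0-13=-13
R4=8+4=12
R5=3-1=2
CMP R5, 0  (cmp 2,0)
JGT top: taken
R0=(-13)&63=51
R6=M[12]=-2
R0=51&(-2)=50
R0=50-(-2)=52
R4=12+4=16
R5=2-1=1
CMP R5, 0  (cmp 1,0)
JGT top: taken
R0=52&63=52
R6=M[16]=2
R0=52&2=0
R0=0-2=-2
R4=16+4=20
R5=1-1=0
CMP R5, 0  (cmp 0,0)
JGT top: not taken
halt.
Total executed instructions: 45.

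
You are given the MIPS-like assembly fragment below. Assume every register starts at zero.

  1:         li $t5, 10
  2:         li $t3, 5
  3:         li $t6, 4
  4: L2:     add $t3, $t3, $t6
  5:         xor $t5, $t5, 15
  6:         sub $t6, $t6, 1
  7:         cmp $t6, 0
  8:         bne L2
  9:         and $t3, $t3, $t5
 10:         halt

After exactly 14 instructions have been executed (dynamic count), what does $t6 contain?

2

li $t5, 10 → $t5=10
li $t3, 5 → $t3=5
li $t6, 4 → $t6=4
add $t3, $t3, $t6 → $t3=5+4=9
xor $t5, $t5, 15 → $t5=10^15=5
sub $t6, $t6, 1 → $t6=4-1=3
cmp $t6, 0  (cmp 3,0)
bne L2: taken
add $t3, $t3, $t6 → $t3=9+3=12
xor $t5, $t5, 15 → $t5=5^15=10
sub $t6, $t6, 1 → $t6=3-1=2
cmp $t6, 0  (cmp 2,0)
bne L2: taken
add $t3, $t3, $t6 → $t3=12+2=14
After step 14: $t6 = 2.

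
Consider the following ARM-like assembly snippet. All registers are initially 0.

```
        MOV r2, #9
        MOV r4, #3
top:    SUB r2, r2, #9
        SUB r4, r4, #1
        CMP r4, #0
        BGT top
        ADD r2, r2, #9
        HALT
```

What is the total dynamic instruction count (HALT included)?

16

after MOV r2, #9: r2=9
after MOV r4, #3: r4=3
after SUB r2, r2, #9: r2=9-9=0
after SUB r4, r4, #1: r4=3-1=2
CMP r4, #0  (cmp 2,0)
BGT top: taken
after SUB r2, r2, #9: r2=0-9=-9
after SUB r4, r4, #1: r4=2-1=1
CMP r4, #0  (cmp 1,0)
BGT top: taken
after SUB r2, r2, #9: r2=(-9)-9=-18
after SUB r4, r4, #1: r4=1-1=0
CMP r4, #0  (cmp 0,0)
BGT top: not taken
after ADD r2, r2, #9: r2=(-18)+9=-9
halt.
Total executed instructions: 16.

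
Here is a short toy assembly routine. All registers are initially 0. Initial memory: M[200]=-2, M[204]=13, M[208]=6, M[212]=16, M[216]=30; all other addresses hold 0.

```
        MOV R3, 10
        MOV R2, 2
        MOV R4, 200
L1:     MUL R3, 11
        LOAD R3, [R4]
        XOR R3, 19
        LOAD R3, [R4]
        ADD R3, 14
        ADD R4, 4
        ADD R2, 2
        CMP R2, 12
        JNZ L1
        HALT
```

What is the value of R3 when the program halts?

44

MOV R3, 10 → R3=10
MOV R2, 2 → R2=2
MOV R4, 200 → R4=200
MUL R3, 11 → R3=10*11=110
LOAD R3, [R4] → R3=M[200]=-2
XOR R3, 19 → R3=(-2)^19=-19
LOAD R3, [R4] → R3=M[200]=-2
ADD R3, 14 → R3=(-2)+14=12
ADD R4, 4 → R4=200+4=204
ADD R2, 2 → R2=2+2=4
CMP R2, 12  (cmp 4,12)
JNZ L1: taken
MUL R3, 11 → R3=12*11=132
LOAD R3, [R4] → R3=M[204]=13
XOR R3, 19 → R3=13^19=30
LOAD R3, [R4] → R3=M[204]=13
ADD R3, 14 → R3=13+14=27
ADD R4, 4 → R4=204+4=208
ADD R2, 2 → R2=4+2=6
CMP R2, 12  (cmp 6,12)
JNZ L1: taken
MUL R3, 11 → R3=27*11=297
LOAD R3, [R4] → R3=M[208]=6
XOR R3, 19 → R3=6^19=21
LOAD R3, [R4] → R3=M[208]=6
ADD R3, 14 → R3=6+14=20
ADD R4, 4 → R4=208+4=212
ADD R2, 2 → R2=6+2=8
CMP R2, 12  (cmp 8,12)
JNZ L1: taken
MUL R3, 11 → R3=20*11=220
LOAD R3, [R4] → R3=M[212]=16
XOR R3, 19 → R3=16^19=3
LOAD R3, [R4] → R3=M[212]=16
ADD R3, 14 → R3=16+14=30
ADD R4, 4 → R4=212+4=216
ADD R2, 2 → R2=8+2=10
CMP R2, 12  (cmp 10,12)
JNZ L1: taken
MUL R3, 11 → R3=30*11=330
LOAD R3, [R4] → R3=M[216]=30
XOR R3, 19 → R3=30^19=13
LOAD R3, [R4] → R3=M[216]=30
ADD R3, 14 → R3=30+14=44
ADD R4, 4 → R4=216+4=220
ADD R2, 2 → R2=10+2=12
CMP R2, 12  (cmp 12,12)
JNZ L1: not taken
halt.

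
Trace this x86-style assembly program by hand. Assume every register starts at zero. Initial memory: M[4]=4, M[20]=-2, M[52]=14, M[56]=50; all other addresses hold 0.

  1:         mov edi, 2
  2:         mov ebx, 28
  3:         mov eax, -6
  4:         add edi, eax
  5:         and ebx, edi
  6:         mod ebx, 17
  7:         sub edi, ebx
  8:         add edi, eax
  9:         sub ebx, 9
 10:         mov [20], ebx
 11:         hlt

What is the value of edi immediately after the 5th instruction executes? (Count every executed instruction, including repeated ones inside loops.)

after mov edi, 2: edi=2
after mov ebx, 28: ebx=28
after mov eax, -6: eax=-6
after add edi, eax: edi=2+(-6)=-4
after and ebx, edi: ebx=28&(-4)=28
After step 5: edi = -4.

-4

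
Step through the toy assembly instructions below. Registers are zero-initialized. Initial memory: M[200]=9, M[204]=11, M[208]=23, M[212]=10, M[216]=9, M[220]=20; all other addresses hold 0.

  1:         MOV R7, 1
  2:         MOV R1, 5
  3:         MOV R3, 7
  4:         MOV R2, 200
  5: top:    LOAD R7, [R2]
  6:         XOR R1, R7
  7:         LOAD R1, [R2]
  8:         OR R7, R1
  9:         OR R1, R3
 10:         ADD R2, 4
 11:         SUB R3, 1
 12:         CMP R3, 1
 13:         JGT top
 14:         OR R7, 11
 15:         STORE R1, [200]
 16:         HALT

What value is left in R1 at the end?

22

MOV R7, 1 → R7=1
MOV R1, 5 → R1=5
MOV R3, 7 → R3=7
MOV R2, 200 → R2=200
LOAD R7, [R2] → R7=M[200]=9
XOR R1, R7 → R1=5^9=12
LOAD R1, [R2] → R1=M[200]=9
OR R7, R1 → R7=9|9=9
OR R1, R3 → R1=9|7=15
ADD R2, 4 → R2=200+4=204
SUB R3, 1 → R3=7-1=6
CMP R3, 1  (cmp 6,1)
JGT top: taken
LOAD R7, [R2] → R7=M[204]=11
XOR R1, R7 → R1=15^11=4
LOAD R1, [R2] → R1=M[204]=11
OR R7, R1 → R7=11|11=11
OR R1, R3 → R1=11|6=15
ADD R2, 4 → R2=204+4=208
SUB R3, 1 → R3=6-1=5
CMP R3, 1  (cmp 5,1)
JGT top: taken
LOAD R7, [R2] → R7=M[208]=23
XOR R1, R7 → R1=15^23=24
LOAD R1, [R2] → R1=M[208]=23
OR R7, R1 → R7=23|23=23
OR R1, R3 → R1=23|5=23
ADD R2, 4 → R2=208+4=212
SUB R3, 1 → R3=5-1=4
CMP R3, 1  (cmp 4,1)
JGT top: taken
LOAD R7, [R2] → R7=M[212]=10
XOR R1, R7 → R1=23^10=29
LOAD R1, [R2] → R1=M[212]=10
OR R7, R1 → R7=10|10=10
OR R1, R3 → R1=10|4=14
ADD R2, 4 → R2=212+4=216
SUB R3, 1 → R3=4-1=3
CMP R3, 1  (cmp 3,1)
JGT top: taken
LOAD R7, [R2] → R7=M[216]=9
XOR R1, R7 → R1=14^9=7
LOAD R1, [R2] → R1=M[216]=9
OR R7, R1 → R7=9|9=9
OR R1, R3 → R1=9|3=11
ADD R2, 4 → R2=216+4=220
SUB R3, 1 → R3=3-1=2
CMP R3, 1  (cmp 2,1)
JGT top: taken
LOAD R7, [R2] → R7=M[220]=20
XOR R1, R7 → R1=11^20=31
LOAD R1, [R2] → R1=M[220]=20
OR R7, R1 → R7=20|20=20
OR R1, R3 → R1=20|2=22
ADD R2, 4 → R2=220+4=224
SUB R3, 1 → R3=2-1=1
CMP R3, 1  (cmp 1,1)
JGT top: not taken
OR R7, 11 → R7=20|11=31
STORE R1, [200] → M[200]=22
halt.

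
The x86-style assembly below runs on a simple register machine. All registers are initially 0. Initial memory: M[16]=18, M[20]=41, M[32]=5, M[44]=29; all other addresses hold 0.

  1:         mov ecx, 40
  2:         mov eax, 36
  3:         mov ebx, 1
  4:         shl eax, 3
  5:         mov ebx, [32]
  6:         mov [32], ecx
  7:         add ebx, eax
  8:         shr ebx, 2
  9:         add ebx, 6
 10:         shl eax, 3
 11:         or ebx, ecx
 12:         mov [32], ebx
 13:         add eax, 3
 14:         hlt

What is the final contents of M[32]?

111

after mov ecx, 40: ecx=40
after mov eax, 36: eax=36
after mov ebx, 1: ebx=1
after shl eax, 3: eax=36<<3=288
after mov ebx, [32]: ebx=M[32]=5
mov [32], ecx → M[32]=40
after add ebx, eax: ebx=5+288=293
after shr ebx, 2: ebx=293>>2=73
after add ebx, 6: ebx=73+6=79
after shl eax, 3: eax=288<<3=2304
after or ebx, ecx: ebx=79|40=111
mov [32], ebx → M[32]=111
after add eax, 3: eax=2304+3=2307
halt.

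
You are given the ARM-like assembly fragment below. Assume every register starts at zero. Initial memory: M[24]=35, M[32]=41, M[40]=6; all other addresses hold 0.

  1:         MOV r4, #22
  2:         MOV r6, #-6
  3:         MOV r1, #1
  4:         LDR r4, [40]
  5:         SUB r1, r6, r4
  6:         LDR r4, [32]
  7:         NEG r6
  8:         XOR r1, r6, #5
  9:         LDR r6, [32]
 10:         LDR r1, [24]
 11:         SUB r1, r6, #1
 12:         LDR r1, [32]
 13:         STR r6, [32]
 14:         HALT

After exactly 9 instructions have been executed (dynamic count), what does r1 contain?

3

r4=22
r6=-6
r1=1
r4=M[40]=6
r1=(-6)-6=-12
r4=M[32]=41
r6=-(-6)=6
r1=6^5=3
r6=M[32]=41
After step 9: r1 = 3.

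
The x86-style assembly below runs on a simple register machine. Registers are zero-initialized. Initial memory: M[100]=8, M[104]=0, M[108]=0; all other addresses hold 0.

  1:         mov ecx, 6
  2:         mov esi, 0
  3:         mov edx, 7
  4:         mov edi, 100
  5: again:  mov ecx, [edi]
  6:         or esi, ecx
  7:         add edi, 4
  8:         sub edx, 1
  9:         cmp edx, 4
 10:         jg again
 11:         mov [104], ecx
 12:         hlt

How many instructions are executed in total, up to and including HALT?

ecx=6
esi=0
edx=7
edi=100
ecx=M[100]=8
esi=0|8=8
edi=100+4=104
edx=7-1=6
cmp edx, 4  (cmp 6,4)
jg again: taken
ecx=M[104]=0
esi=8|0=8
edi=104+4=108
edx=6-1=5
cmp edx, 4  (cmp 5,4)
jg again: taken
ecx=M[108]=0
esi=8|0=8
edi=108+4=112
edx=5-1=4
cmp edx, 4  (cmp 4,4)
jg again: not taken
mov [104], ecx → M[104]=0
halt.
Total executed instructions: 24.

24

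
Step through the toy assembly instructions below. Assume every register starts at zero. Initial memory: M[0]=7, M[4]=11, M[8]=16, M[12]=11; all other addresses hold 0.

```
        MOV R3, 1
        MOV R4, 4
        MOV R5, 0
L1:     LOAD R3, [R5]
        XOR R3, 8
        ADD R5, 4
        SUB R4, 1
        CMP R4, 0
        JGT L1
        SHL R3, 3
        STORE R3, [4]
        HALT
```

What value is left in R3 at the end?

MOV R3, 1 → R3=1
MOV R4, 4 → R4=4
MOV R5, 0 → R5=0
LOAD R3, [R5] → R3=M[0]=7
XOR R3, 8 → R3=7^8=15
ADD R5, 4 → R5=0+4=4
SUB R4, 1 → R4=4-1=3
CMP R4, 0  (cmp 3,0)
JGT L1: taken
LOAD R3, [R5] → R3=M[4]=11
XOR R3, 8 → R3=11^8=3
ADD R5, 4 → R5=4+4=8
SUB R4, 1 → R4=3-1=2
CMP R4, 0  (cmp 2,0)
JGT L1: taken
LOAD R3, [R5] → R3=M[8]=16
XOR R3, 8 → R3=16^8=24
ADD R5, 4 → R5=8+4=12
SUB R4, 1 → R4=2-1=1
CMP R4, 0  (cmp 1,0)
JGT L1: taken
LOAD R3, [R5] → R3=M[12]=11
XOR R3, 8 → R3=11^8=3
ADD R5, 4 → R5=12+4=16
SUB R4, 1 → R4=1-1=0
CMP R4, 0  (cmp 0,0)
JGT L1: not taken
SHL R3, 3 → R3=3<<3=24
STORE R3, [4] → M[4]=24
halt.

24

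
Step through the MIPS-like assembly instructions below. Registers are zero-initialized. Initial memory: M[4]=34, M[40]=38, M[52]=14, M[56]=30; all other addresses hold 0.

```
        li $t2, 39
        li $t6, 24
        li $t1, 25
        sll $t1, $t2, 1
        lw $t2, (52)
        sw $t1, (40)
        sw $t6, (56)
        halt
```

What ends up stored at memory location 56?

24

after li $t2, 39: $t2=39
after li $t6, 24: $t6=24
after li $t1, 25: $t1=25
after sll $t1, $t2, 1: $t1=39<<1=78
after lw $t2, (52): $t2=M[52]=14
sw $t1, (40) → M[40]=78
sw $t6, (56) → M[56]=24
halt.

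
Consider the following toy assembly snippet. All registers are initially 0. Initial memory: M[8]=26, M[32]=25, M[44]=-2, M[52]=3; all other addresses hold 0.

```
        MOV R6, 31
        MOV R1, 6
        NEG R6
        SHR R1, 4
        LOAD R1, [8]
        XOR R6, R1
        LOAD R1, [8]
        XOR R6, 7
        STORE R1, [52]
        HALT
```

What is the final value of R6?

-4

MOV R6, 31 → R6=31
MOV R1, 6 → R1=6
NEG R6 → R6=-(31)=-31
SHR R1, 4 → R1=6>>4=0
LOAD R1, [8] → R1=M[8]=26
XOR R6, R1 → R6=(-31)^26=-5
LOAD R1, [8] → R1=M[8]=26
XOR R6, 7 → R6=(-5)^7=-4
STORE R1, [52] → M[52]=26
halt.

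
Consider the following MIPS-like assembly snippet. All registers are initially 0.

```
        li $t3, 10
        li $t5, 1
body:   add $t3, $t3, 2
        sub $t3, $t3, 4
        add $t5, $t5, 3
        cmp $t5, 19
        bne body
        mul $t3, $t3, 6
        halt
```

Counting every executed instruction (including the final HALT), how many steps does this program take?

$t3=10
$t5=1
$t3=10+2=12
$t3=12-4=8
$t5=1+3=4
cmp $t5, 19  (cmp 4,19)
bne body: taken
$t3=8+2=10
$t3=10-4=6
$t5=4+3=7
cmp $t5, 19  (cmp 7,19)
bne body: taken
$t3=6+2=8
$t3=8-4=4
$t5=7+3=10
cmp $t5, 19  (cmp 10,19)
bne body: taken
$t3=4+2=6
$t3=6-4=2
$t5=10+3=13
cmp $t5, 19  (cmp 13,19)
bne body: taken
$t3=2+2=4
$t3=4-4=0
$t5=13+3=16
cmp $t5, 19  (cmp 16,19)
bne body: taken
$t3=0+2=2
$t3=2-4=-2
$t5=16+3=19
cmp $t5, 19  (cmp 19,19)
bne body: not taken
$t3=(-2)*6=-12
halt.
Total executed instructions: 34.

34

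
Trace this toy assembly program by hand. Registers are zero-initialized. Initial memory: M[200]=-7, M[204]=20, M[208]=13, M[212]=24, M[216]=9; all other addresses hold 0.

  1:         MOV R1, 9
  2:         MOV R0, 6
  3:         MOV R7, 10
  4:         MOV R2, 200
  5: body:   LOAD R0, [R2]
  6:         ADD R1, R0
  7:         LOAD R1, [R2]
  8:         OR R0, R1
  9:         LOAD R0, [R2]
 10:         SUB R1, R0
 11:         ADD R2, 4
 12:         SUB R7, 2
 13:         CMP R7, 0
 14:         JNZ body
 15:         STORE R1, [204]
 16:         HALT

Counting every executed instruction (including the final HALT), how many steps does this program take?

MOV R1, 9 → R1=9
MOV R0, 6 → R0=6
MOV R7, 10 → R7=10
MOV R2, 200 → R2=200
LOAD R0, [R2] → R0=M[200]=-7
ADD R1, R0 → R1=9+(-7)=2
LOAD R1, [R2] → R1=M[200]=-7
OR R0, R1 → R0=(-7)|(-7)=-7
LOAD R0, [R2] → R0=M[200]=-7
SUB R1, R0 → R1=(-7)-(-7)=0
ADD R2, 4 → R2=200+4=204
SUB R7, 2 → R7=10-2=8
CMP R7, 0  (cmp 8,0)
JNZ body: taken
LOAD R0, [R2] → R0=M[204]=20
ADD R1, R0 → R1=0+20=20
LOAD R1, [R2] → R1=M[204]=20
OR R0, R1 → R0=20|20=20
LOAD R0, [R2] → R0=M[204]=20
SUB R1, R0 → R1=20-20=0
ADD R2, 4 → R2=204+4=208
SUB R7, 2 → R7=8-2=6
CMP R7, 0  (cmp 6,0)
JNZ body: taken
LOAD R0, [R2] → R0=M[208]=13
ADD R1, R0 → R1=0+13=13
LOAD R1, [R2] → R1=M[208]=13
OR R0, R1 → R0=13|13=13
LOAD R0, [R2] → R0=M[208]=13
SUB R1, R0 → R1=13-13=0
ADD R2, 4 → R2=208+4=212
SUB R7, 2 → R7=6-2=4
CMP R7, 0  (cmp 4,0)
JNZ body: taken
LOAD R0, [R2] → R0=M[212]=24
ADD R1, R0 → R1=0+24=24
LOAD R1, [R2] → R1=M[212]=24
OR R0, R1 → R0=24|24=24
LOAD R0, [R2] → R0=M[212]=24
SUB R1, R0 → R1=24-24=0
ADD R2, 4 → R2=212+4=216
SUB R7, 2 → R7=4-2=2
CMP R7, 0  (cmp 2,0)
JNZ body: taken
LOAD R0, [R2] → R0=M[216]=9
ADD R1, R0 → R1=0+9=9
LOAD R1, [R2] → R1=M[216]=9
OR R0, R1 → R0=9|9=9
LOAD R0, [R2] → R0=M[216]=9
SUB R1, R0 → R1=9-9=0
ADD R2, 4 → R2=216+4=220
SUB R7, 2 → R7=2-2=0
CMP R7, 0  (cmp 0,0)
JNZ body: not taken
STORE R1, [204] → M[204]=0
halt.
Total executed instructions: 56.

56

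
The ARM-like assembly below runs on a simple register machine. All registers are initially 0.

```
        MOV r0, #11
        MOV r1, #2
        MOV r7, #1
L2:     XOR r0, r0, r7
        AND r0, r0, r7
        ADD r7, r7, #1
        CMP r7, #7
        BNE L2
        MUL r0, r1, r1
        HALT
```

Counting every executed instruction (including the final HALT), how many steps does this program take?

r0=11
r1=2
r7=1
r0=11^1=10
r0=10&1=0
r7=1+1=2
CMP r7, #7  (cmp 2,7)
BNE L2: taken
r0=0^2=2
r0=2&2=2
r7=2+1=3
CMP r7, #7  (cmp 3,7)
BNE L2: taken
r0=2^3=1
r0=1&3=1
r7=3+1=4
CMP r7, #7  (cmp 4,7)
BNE L2: taken
r0=1^4=5
r0=5&4=4
r7=4+1=5
CMP r7, #7  (cmp 5,7)
BNE L2: taken
r0=4^5=1
r0=1&5=1
r7=5+1=6
CMP r7, #7  (cmp 6,7)
BNE L2: taken
r0=1^6=7
r0=7&6=6
r7=6+1=7
CMP r7, #7  (cmp 7,7)
BNE L2: not taken
r0=2*2=4
halt.
Total executed instructions: 35.

35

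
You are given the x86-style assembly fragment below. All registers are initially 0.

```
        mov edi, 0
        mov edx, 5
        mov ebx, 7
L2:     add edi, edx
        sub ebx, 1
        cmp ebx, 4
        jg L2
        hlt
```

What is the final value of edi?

mov edi, 0 → edi=0
mov edx, 5 → edx=5
mov ebx, 7 → ebx=7
add edi, edx → edi=0+5=5
sub ebx, 1 → ebx=7-1=6
cmp ebx, 4  (cmp 6,4)
jg L2: taken
add edi, edx → edi=5+5=10
sub ebx, 1 → ebx=6-1=5
cmp ebx, 4  (cmp 5,4)
jg L2: taken
add edi, edx → edi=10+5=15
sub ebx, 1 → ebx=5-1=4
cmp ebx, 4  (cmp 4,4)
jg L2: not taken
halt.

15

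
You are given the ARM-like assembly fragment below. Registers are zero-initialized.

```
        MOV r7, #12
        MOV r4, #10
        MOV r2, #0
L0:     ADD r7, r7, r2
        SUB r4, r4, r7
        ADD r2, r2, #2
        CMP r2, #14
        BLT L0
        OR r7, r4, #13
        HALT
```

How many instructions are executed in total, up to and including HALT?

40

MOV r7, #12 → r7=12
MOV r4, #10 → r4=10
MOV r2, #0 → r2=0
ADD r7, r7, r2 → r7=12+0=12
SUB r4, r4, r7 → r4=10-12=-2
ADD r2, r2, #2 → r2=0+2=2
CMP r2, #14  (cmp 2,14)
BLT L0: taken
ADD r7, r7, r2 → r7=12+2=14
SUB r4, r4, r7 → r4=(-2)-14=-16
ADD r2, r2, #2 → r2=2+2=4
CMP r2, #14  (cmp 4,14)
BLT L0: taken
ADD r7, r7, r2 → r7=14+4=18
SUB r4, r4, r7 → r4=(-16)-18=-34
ADD r2, r2, #2 → r2=4+2=6
CMP r2, #14  (cmp 6,14)
BLT L0: taken
ADD r7, r7, r2 → r7=18+6=24
SUB r4, r4, r7 → r4=(-34)-24=-58
ADD r2, r2, #2 → r2=6+2=8
CMP r2, #14  (cmp 8,14)
BLT L0: taken
ADD r7, r7, r2 → r7=24+8=32
SUB r4, r4, r7 → r4=(-58)-32=-90
ADD r2, r2, #2 → r2=8+2=10
CMP r2, #14  (cmp 10,14)
BLT L0: taken
ADD r7, r7, r2 → r7=32+10=42
SUB r4, r4, r7 → r4=(-90)-42=-132
ADD r2, r2, #2 → r2=10+2=12
CMP r2, #14  (cmp 12,14)
BLT L0: taken
ADD r7, r7, r2 → r7=42+12=54
SUB r4, r4, r7 → r4=(-132)-54=-186
ADD r2, r2, #2 → r2=12+2=14
CMP r2, #14  (cmp 14,14)
BLT L0: not taken
OR r7, r4, #13 → r7=(-186)|13=-177
halt.
Total executed instructions: 40.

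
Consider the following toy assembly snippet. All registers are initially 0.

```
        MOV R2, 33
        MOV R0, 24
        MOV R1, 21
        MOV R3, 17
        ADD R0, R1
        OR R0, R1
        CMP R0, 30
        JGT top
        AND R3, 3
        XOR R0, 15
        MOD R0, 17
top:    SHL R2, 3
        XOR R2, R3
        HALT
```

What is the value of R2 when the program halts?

after MOV R2, 33: R2=33
after MOV R0, 24: R0=24
after MOV R1, 21: R1=21
after MOV R3, 17: R3=17
after ADD R0, R1: R0=24+21=45
after OR R0, R1: R0=45|21=61
CMP R0, 30  (cmp 61,30)
JGT top: taken
after SHL R2, 3: R2=33<<3=264
after XOR R2, R3: R2=264^17=281
halt.

281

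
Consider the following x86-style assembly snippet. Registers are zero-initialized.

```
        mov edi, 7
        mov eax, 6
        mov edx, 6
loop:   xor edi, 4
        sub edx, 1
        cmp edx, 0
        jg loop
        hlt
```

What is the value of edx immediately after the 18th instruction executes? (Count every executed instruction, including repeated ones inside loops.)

2

mov edi, 7 → edi=7
mov eax, 6 → eax=6
mov edx, 6 → edx=6
xor edi, 4 → edi=7^4=3
sub edx, 1 → edx=6-1=5
cmp edx, 0  (cmp 5,0)
jg loop: taken
xor edi, 4 → edi=3^4=7
sub edx, 1 → edx=5-1=4
cmp edx, 0  (cmp 4,0)
jg loop: taken
xor edi, 4 → edi=7^4=3
sub edx, 1 → edx=4-1=3
cmp edx, 0  (cmp 3,0)
jg loop: taken
xor edi, 4 → edi=3^4=7
sub edx, 1 → edx=3-1=2
cmp edx, 0  (cmp 2,0)
After step 18: edx = 2.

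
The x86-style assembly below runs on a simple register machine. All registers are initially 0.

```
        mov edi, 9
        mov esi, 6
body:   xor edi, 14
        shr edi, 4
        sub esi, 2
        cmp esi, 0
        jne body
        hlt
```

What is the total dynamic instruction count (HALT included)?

18

after mov edi, 9: edi=9
after mov esi, 6: esi=6
after xor edi, 14: edi=9^14=7
after shr edi, 4: edi=7>>4=0
after sub esi, 2: esi=6-2=4
cmp esi, 0  (cmp 4,0)
jne body: taken
after xor edi, 14: edi=0^14=14
after shr edi, 4: edi=14>>4=0
after sub esi, 2: esi=4-2=2
cmp esi, 0  (cmp 2,0)
jne body: taken
after xor edi, 14: edi=0^14=14
after shr edi, 4: edi=14>>4=0
after sub esi, 2: esi=2-2=0
cmp esi, 0  (cmp 0,0)
jne body: not taken
halt.
Total executed instructions: 18.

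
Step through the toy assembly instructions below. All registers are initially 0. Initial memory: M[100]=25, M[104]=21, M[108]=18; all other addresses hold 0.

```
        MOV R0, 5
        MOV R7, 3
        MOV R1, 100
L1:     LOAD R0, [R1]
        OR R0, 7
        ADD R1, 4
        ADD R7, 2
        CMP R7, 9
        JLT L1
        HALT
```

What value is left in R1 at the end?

112

MOV R0, 5 → R0=5
MOV R7, 3 → R7=3
MOV R1, 100 → R1=100
LOAD R0, [R1] → R0=M[100]=25
OR R0, 7 → R0=25|7=31
ADD R1, 4 → R1=100+4=104
ADD R7, 2 → R7=3+2=5
CMP R7, 9  (cmp 5,9)
JLT L1: taken
LOAD R0, [R1] → R0=M[104]=21
OR R0, 7 → R0=21|7=23
ADD R1, 4 → R1=104+4=108
ADD R7, 2 → R7=5+2=7
CMP R7, 9  (cmp 7,9)
JLT L1: taken
LOAD R0, [R1] → R0=M[108]=18
OR R0, 7 → R0=18|7=23
ADD R1, 4 → R1=108+4=112
ADD R7, 2 → R7=7+2=9
CMP R7, 9  (cmp 9,9)
JLT L1: not taken
halt.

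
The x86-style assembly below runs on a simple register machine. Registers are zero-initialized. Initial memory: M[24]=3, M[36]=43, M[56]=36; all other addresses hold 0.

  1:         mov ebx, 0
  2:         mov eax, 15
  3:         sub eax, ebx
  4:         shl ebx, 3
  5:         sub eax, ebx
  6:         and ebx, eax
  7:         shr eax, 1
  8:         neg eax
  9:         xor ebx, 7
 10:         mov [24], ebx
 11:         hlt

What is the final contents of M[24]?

7

mov ebx, 0 → ebx=0
mov eax, 15 → eax=15
sub eax, ebx → eax=15-0=15
shl ebx, 3 → ebx=0<<3=0
sub eax, ebx → eax=15-0=15
and ebx, eax → ebx=0&15=0
shr eax, 1 → eax=15>>1=7
neg eax → eax=-(7)=-7
xor ebx, 7 → ebx=0^7=7
mov [24], ebx → M[24]=7
halt.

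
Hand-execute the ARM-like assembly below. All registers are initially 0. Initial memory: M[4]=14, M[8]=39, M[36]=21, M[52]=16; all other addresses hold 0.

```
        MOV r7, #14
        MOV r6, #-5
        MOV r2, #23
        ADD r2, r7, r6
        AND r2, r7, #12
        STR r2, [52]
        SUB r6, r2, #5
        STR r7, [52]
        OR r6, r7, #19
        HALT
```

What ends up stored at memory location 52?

14

after MOV r7, #14: r7=14
after MOV r6, #-5: r6=-5
after MOV r2, #23: r2=23
after ADD r2, r7, r6: r2=14+(-5)=9
after AND r2, r7, #12: r2=14&12=12
STR r2, [52] → M[52]=12
after SUB r6, r2, #5: r6=12-5=7
STR r7, [52] → M[52]=14
after OR r6, r7, #19: r6=14|19=31
halt.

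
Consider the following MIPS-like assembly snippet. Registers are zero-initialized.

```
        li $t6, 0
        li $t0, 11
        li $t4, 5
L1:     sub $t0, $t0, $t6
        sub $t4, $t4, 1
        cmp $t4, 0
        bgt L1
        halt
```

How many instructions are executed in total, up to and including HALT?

24

$t6=0
$t0=11
$t4=5
$t0=11-0=11
$t4=5-1=4
cmp $t4, 0  (cmp 4,0)
bgt L1: taken
$t0=11-0=11
$t4=4-1=3
cmp $t4, 0  (cmp 3,0)
bgt L1: taken
$t0=11-0=11
$t4=3-1=2
cmp $t4, 0  (cmp 2,0)
bgt L1: taken
$t0=11-0=11
$t4=2-1=1
cmp $t4, 0  (cmp 1,0)
bgt L1: taken
$t0=11-0=11
$t4=1-1=0
cmp $t4, 0  (cmp 0,0)
bgt L1: not taken
halt.
Total executed instructions: 24.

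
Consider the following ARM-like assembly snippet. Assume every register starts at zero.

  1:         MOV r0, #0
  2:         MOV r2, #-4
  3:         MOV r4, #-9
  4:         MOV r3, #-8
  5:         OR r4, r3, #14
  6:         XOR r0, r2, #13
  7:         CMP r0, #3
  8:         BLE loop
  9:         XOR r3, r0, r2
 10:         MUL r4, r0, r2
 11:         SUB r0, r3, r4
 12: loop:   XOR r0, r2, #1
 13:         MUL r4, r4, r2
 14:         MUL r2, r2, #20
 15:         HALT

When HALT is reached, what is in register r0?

-3

after MOV r0, #0: r0=0
after MOV r2, #-4: r2=-4
after MOV r4, #-9: r4=-9
after MOV r3, #-8: r3=-8
after OR r4, r3, #14: r4=(-8)|14=-2
after XOR r0, r2, #13: r0=(-4)^13=-15
CMP r0, #3  (cmp -15,3)
BLE loop: taken
after XOR r0, r2, #1: r0=(-4)^1=-3
after MUL r4, r4, r2: r4=(-2)*(-4)=8
after MUL r2, r2, #20: r2=(-4)*20=-80
halt.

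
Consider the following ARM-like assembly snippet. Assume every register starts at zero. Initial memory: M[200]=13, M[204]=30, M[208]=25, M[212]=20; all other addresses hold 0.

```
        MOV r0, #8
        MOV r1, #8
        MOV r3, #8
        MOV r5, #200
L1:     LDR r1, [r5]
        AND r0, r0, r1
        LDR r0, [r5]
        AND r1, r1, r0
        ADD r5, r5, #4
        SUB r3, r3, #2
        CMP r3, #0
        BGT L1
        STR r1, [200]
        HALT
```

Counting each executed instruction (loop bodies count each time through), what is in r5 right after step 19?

r0=8
r1=8
r3=8
r5=200
r1=M[200]=13
r0=8&13=8
r0=M[200]=13
r1=13&13=13
r5=200+4=204
r3=8-2=6
CMP r3, #0  (cmp 6,0)
BGT L1: taken
r1=M[204]=30
r0=13&30=12
r0=M[204]=30
r1=30&30=30
r5=204+4=208
r3=6-2=4
CMP r3, #0  (cmp 4,0)
After step 19: r5 = 208.

208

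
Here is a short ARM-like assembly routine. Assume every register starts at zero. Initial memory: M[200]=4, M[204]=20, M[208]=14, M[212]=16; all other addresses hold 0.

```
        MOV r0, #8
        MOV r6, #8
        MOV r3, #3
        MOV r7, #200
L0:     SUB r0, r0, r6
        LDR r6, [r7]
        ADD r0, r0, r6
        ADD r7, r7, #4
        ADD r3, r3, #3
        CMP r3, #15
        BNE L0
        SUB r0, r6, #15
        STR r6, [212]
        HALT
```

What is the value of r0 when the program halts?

1

after MOV r0, #8: r0=8
after MOV r6, #8: r6=8
after MOV r3, #3: r3=3
after MOV r7, #200: r7=200
after SUB r0, r0, r6: r0=8-8=0
after LDR r6, [r7]: r6=M[200]=4
after ADD r0, r0, r6: r0=0+4=4
after ADD r7, r7, #4: r7=200+4=204
after ADD r3, r3, #3: r3=3+3=6
CMP r3, #15  (cmp 6,15)
BNE L0: taken
after SUB r0, r0, r6: r0=4-4=0
after LDR r6, [r7]: r6=M[204]=20
after ADD r0, r0, r6: r0=0+20=20
after ADD r7, r7, #4: r7=204+4=208
after ADD r3, r3, #3: r3=6+3=9
CMP r3, #15  (cmp 9,15)
BNE L0: taken
after SUB r0, r0, r6: r0=20-20=0
after LDR r6, [r7]: r6=M[208]=14
after ADD r0, r0, r6: r0=0+14=14
after ADD r7, r7, #4: r7=208+4=212
after ADD r3, r3, #3: r3=9+3=12
CMP r3, #15  (cmp 12,15)
BNE L0: taken
after SUB r0, r0, r6: r0=14-14=0
after LDR r6, [r7]: r6=M[212]=16
after ADD r0, r0, r6: r0=0+16=16
after ADD r7, r7, #4: r7=212+4=216
after ADD r3, r3, #3: r3=12+3=15
CMP r3, #15  (cmp 15,15)
BNE L0: not taken
after SUB r0, r6, #15: r0=16-15=1
STR r6, [212] → M[212]=16
halt.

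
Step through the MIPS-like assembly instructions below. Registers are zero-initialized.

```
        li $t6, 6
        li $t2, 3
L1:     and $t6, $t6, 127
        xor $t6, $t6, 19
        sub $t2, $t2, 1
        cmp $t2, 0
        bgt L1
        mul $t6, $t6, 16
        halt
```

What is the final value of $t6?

after li $t6, 6: $t6=6
after li $t2, 3: $t2=3
after and $t6, $t6, 127: $t6=6&127=6
after xor $t6, $t6, 19: $t6=6^19=21
after sub $t2, $t2, 1: $t2=3-1=2
cmp $t2, 0  (cmp 2,0)
bgt L1: taken
after and $t6, $t6, 127: $t6=21&127=21
after xor $t6, $t6, 19: $t6=21^19=6
after sub $t2, $t2, 1: $t2=2-1=1
cmp $t2, 0  (cmp 1,0)
bgt L1: taken
after and $t6, $t6, 127: $t6=6&127=6
after xor $t6, $t6, 19: $t6=6^19=21
after sub $t2, $t2, 1: $t2=1-1=0
cmp $t2, 0  (cmp 0,0)
bgt L1: not taken
after mul $t6, $t6, 16: $t6=21*16=336
halt.

336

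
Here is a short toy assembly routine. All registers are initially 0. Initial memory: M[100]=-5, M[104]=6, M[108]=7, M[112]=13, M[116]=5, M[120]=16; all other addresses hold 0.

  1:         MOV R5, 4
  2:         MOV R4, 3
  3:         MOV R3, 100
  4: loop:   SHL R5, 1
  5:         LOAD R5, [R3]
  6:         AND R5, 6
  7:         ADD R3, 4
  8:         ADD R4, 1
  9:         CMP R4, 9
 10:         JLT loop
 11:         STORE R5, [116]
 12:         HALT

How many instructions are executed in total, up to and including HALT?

after MOV R5, 4: R5=4
after MOV R4, 3: R4=3
after MOV R3, 100: R3=100
after SHL R5, 1: R5=4<<1=8
after LOAD R5, [R3]: R5=M[100]=-5
after AND R5, 6: R5=(-5)&6=2
after ADD R3, 4: R3=100+4=104
after ADD R4, 1: R4=3+1=4
CMP R4, 9  (cmp 4,9)
JLT loop: taken
after SHL R5, 1: R5=2<<1=4
after LOAD R5, [R3]: R5=M[104]=6
after AND R5, 6: R5=6&6=6
after ADD R3, 4: R3=104+4=108
after ADD R4, 1: R4=4+1=5
CMP R4, 9  (cmp 5,9)
JLT loop: taken
after SHL R5, 1: R5=6<<1=12
after LOAD R5, [R3]: R5=M[108]=7
after AND R5, 6: R5=7&6=6
after ADD R3, 4: R3=108+4=112
after ADD R4, 1: R4=5+1=6
CMP R4, 9  (cmp 6,9)
JLT loop: taken
after SHL R5, 1: R5=6<<1=12
after LOAD R5, [R3]: R5=M[112]=13
after AND R5, 6: R5=13&6=4
after ADD R3, 4: R3=112+4=116
after ADD R4, 1: R4=6+1=7
CMP R4, 9  (cmp 7,9)
JLT loop: taken
after SHL R5, 1: R5=4<<1=8
after LOAD R5, [R3]: R5=M[116]=5
after AND R5, 6: R5=5&6=4
after ADD R3, 4: R3=116+4=120
after ADD R4, 1: R4=7+1=8
CMP R4, 9  (cmp 8,9)
JLT loop: taken
after SHL R5, 1: R5=4<<1=8
after LOAD R5, [R3]: R5=M[120]=16
after AND R5, 6: R5=16&6=0
after ADD R3, 4: R3=120+4=124
after ADD R4, 1: R4=8+1=9
CMP R4, 9  (cmp 9,9)
JLT loop: not taken
STORE R5, [116] → M[116]=0
halt.
Total executed instructions: 47.

47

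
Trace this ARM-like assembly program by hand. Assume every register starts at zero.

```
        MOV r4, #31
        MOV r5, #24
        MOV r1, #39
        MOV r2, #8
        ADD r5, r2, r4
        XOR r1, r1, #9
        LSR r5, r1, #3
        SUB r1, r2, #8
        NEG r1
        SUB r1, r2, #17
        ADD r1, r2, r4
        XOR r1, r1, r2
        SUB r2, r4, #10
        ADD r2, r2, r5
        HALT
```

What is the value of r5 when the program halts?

5

r4=31
r5=24
r1=39
r2=8
r5=8+31=39
r1=39^9=46
r5=46>>3=5
r1=8-8=0
r1=-(0)=0
r1=8-17=-9
r1=8+31=39
r1=39^8=47
r2=31-10=21
r2=21+5=26
halt.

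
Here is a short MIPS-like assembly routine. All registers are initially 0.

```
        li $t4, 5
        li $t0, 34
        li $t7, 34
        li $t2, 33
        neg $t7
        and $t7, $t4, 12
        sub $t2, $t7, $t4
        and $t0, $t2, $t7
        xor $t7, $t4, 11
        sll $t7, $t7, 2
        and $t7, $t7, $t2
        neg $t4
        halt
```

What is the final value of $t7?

$t4=5
$t0=34
$t7=34
$t2=33
$t7=-(34)=-34
$t7=5&12=4
$t2=4-5=-1
$t0=(-1)&4=4
$t7=5^11=14
$t7=14<<2=56
$t7=56&(-1)=56
$t4=-(5)=-5
halt.

56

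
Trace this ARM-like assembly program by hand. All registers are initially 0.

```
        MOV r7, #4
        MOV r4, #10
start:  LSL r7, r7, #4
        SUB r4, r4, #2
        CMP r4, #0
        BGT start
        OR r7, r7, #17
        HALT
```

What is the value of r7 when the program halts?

after MOV r7, #4: r7=4
after MOV r4, #10: r4=10
after LSL r7, r7, #4: r7=4<<4=64
after SUB r4, r4, #2: r4=10-2=8
CMP r4, #0  (cmp 8,0)
BGT start: taken
after LSL r7, r7, #4: r7=64<<4=1024
after SUB r4, r4, #2: r4=8-2=6
CMP r4, #0  (cmp 6,0)
BGT start: taken
after LSL r7, r7, #4: r7=1024<<4=16384
after SUB r4, r4, #2: r4=6-2=4
CMP r4, #0  (cmp 4,0)
BGT start: taken
after LSL r7, r7, #4: r7=16384<<4=262144
after SUB r4, r4, #2: r4=4-2=2
CMP r4, #0  (cmp 2,0)
BGT start: taken
after LSL r7, r7, #4: r7=262144<<4=4194304
after SUB r4, r4, #2: r4=2-2=0
CMP r4, #0  (cmp 0,0)
BGT start: not taken
after OR r7, r7, #17: r7=4194304|17=4194321
halt.

4194321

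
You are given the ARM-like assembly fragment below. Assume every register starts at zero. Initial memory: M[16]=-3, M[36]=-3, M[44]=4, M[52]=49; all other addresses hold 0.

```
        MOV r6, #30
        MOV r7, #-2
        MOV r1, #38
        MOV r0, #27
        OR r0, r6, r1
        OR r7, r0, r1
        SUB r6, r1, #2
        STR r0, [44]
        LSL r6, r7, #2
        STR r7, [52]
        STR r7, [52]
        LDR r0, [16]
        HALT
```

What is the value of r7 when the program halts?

62

r6=30
r7=-2
r1=38
r0=27
r0=30|38=62
r7=62|38=62
r6=38-2=36
STR r0, [44] → M[44]=62
r6=62<<2=248
STR r7, [52] → M[52]=62
STR r7, [52] → M[52]=62
r0=M[16]=-3
halt.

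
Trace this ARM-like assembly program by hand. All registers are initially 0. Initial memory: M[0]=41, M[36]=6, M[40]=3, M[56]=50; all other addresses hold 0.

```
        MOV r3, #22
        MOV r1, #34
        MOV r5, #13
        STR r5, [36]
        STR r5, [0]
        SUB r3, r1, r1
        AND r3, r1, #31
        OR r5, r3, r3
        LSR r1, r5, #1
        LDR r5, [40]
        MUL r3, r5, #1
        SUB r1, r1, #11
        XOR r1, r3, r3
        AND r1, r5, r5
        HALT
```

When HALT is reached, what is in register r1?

after MOV r3, #22: r3=22
after MOV r1, #34: r1=34
after MOV r5, #13: r5=13
STR r5, [36] → M[36]=13
STR r5, [0] → M[0]=13
after SUB r3, r1, r1: r3=34-34=0
after AND r3, r1, #31: r3=34&31=2
after OR r5, r3, r3: r5=2|2=2
after LSR r1, r5, #1: r1=2>>1=1
after LDR r5, [40]: r5=M[40]=3
after MUL r3, r5, #1: r3=3*1=3
after SUB r1, r1, #11: r1=1-11=-10
after XOR r1, r3, r3: r1=3^3=0
after AND r1, r5, r5: r1=3&3=3
halt.

3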